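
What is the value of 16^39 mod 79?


p = 79 is prime and the exponent is (p-1)/2 = 39, so by Euler's criterion 16^39 = (16/79) = +1 or -1 mod 79.
Compute by square-and-multiply:
  39 = 32 + 4 + 2 + 1 (binary 100111)
  Repeated squaring mod 79: 16^1 = 16, 16^2 = 19, 16^4 = 45, 16^8 = 50, 16^16 = 51, 16^32 = 73
  16^39 = 16^32 * 16^4 * 16^2 * 16^1 = 73 * 45 * 19 * 16 mod 79
    73 * 45 = 3285 = 46 mod 79
    46 * 19 = 874 = 5 mod 79
    5 * 16 = 80 = 1 mod 79
  16^39 = 1 mod 79
Result 1: 16 is a quadratic residue mod 79.
16^39 mod 79 = 1

1


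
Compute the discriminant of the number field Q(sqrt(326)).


For K = Q(sqrt(d)) with d squarefree: disc(K) = d if d = 1 mod 4, and disc(K) = 4d if d = 2 or 3 mod 4.
Here d = 326, and d mod 4 = 2.
d = 2 mod 4, not 1 (O_K = Z[sqrt(d)]), so disc(K) = 4d = 4 * (326) = 1304

1304


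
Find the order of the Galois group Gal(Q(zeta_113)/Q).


|Gal(Q(zeta_113)/Q)| = phi(113)
= 112

112


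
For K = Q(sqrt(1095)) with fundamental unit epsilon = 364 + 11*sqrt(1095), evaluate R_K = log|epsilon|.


epsilon = 364 + 11*sqrt(1095)
= 727.9986
R = ln(727.9986)
= 6.5903

6.5903


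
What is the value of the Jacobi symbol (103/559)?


Compute (103/559) via quadratic reciprocity:
  reciprocity: (103/559) -> -(559/103)
  reduce: (44/103)
  pull out 2: (2/103) = +1  (since 103 mod 8 = 7)
  pull out 2: (2/103) = +1  (since 103 mod 8 = 7)
  reciprocity: (11/103) -> -(103/11)
  reduce: (4/11)
  pull out 2: (2/11) = -1  (since 11 mod 8 = 3)
  pull out 2: (2/11) = -1  (since 11 mod 8 = 3)
  (1/11) = 1
Product of signs = 1

1


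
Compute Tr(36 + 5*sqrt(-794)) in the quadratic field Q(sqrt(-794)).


Tr(a + b*sqrt(d)) = (a + b*sqrt(d)) + (a - b*sqrt(d)) = 2a
= 2 * (36)
= 72

72


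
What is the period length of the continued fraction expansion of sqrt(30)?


Run the CF algorithm for sqrt(30).
a_0 = floor(sqrt(30)) = 5; set m_0=0, q_0=1.
Recurrence: m' = q*a - m,  q' = (d - m'^2)/q,  a' = floor((a_0 + m')/q').
  step 1: m=5, q=5, a=2
  step 2: m=5, q=1, a=10
a_2 = 2*a_0 = 10, so the period closes here.
sqrt(30) = [5; 2, 10]
Period length = 2

2


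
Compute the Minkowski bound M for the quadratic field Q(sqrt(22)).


d = 22, d mod 4 = 2, so disc(K) = 4d = 88; |disc(K)| = 88
Real quadratic field, so n = 2, s = r2 = 0, r1 = 2
M = (n!/n^n) * (4/pi)^s * sqrt(|disc(K)|) = (2!/2^2) * (4/pi)^0 * sqrt(88)
= 0.5 * 1.000000 * 9.380832
= 4.6904

4.6904


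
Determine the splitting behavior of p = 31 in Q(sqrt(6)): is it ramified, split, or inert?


K = Q(sqrt(6)). Since d mod 4 = 2, disc(K) = 24.
Check p | disc: 24 mod 31 = 24.
p does not divide disc. Compute Legendre symbol (d/p):
6^((31-1)/2) mod 31 = -1
(d/p) = -1, so p is inert: (p) stays prime with e=1, f=2, g=1.
Therefore p is inert.

inert


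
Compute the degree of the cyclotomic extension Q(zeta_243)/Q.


The degree equals Euler's totient phi(243).
243 = 3^5
phi(243) = 162

162


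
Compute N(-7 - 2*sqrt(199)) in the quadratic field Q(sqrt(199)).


N(a + b*sqrt(d)) = a^2 - d*b^2
= (-7)^2 - (199)*(-2)^2
= 49 - 796
= -747

-747


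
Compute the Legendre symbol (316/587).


p = 587 is prime, so compute (316/587) with the reciprocity algorithm (Jacobi-symbol steps: pull out 2s via (2/n), flip via reciprocity, reduce):
  pull out 2: (2/587) = -1  (since 587 mod 8 = 3)
  pull out 2: (2/587) = -1  (since 587 mod 8 = 3)
  reciprocity: (79/587) -> -(587/79)
  reduce: (34/79)
  pull out 2: (2/79) = +1  (since 79 mod 8 = 7)
  reciprocity: (17/79) -> +(79/17)
  reduce: (11/17)
  reciprocity: (11/17) -> +(17/11)
  reduce: (6/11)
  pull out 2: (2/11) = -1  (since 11 mod 8 = 3)
  reciprocity: (3/11) -> -(11/3)
  reduce: (2/3)
  pull out 2: (2/3) = -1  (since 3 mod 8 = 3)
  (1/3) = 1
Product of signs = 1
(316/587) = 1

1


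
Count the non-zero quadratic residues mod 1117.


For prime p, the number of non-zero quadratic residues is (p-1)/2.
= (1117-1)/2
= 558

558


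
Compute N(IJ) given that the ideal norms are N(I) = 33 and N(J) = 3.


N(IJ) = N(I) * N(J)
= 33 * 3
= 99

99


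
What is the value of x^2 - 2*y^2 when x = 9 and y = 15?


x^2 - d*y^2
= 9^2 - 2*15^2
= 81 - 450
= -369

-369


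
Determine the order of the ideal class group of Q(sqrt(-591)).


K = Q(sqrt(-591)). d mod 4 = 1, so D = disc(K) = d = -591
h(K) equals the number of primitive reduced positive-definite forms (a, b, c) = a*x^2 + b*x*y + c*y^2 with b^2 - 4ac = D,
where reduced means |b| <= a <= c, with b >= 0 whenever |b| = a or a = c, and primitive means gcd(a, b, c) = 1.
Reduced forces 3a^2 <= |D| = 591, so 1 <= a <= 14; b must have the parity of D, and c = (b^2 - D)/(4a) must be an integer >= a.
Enumerate a = 1..14, b in [-a, a]:
  a=1: (1, 1, 148)  [1]
  a=2: (2, -1, 74), (2, 1, 74)  [2]
  a=3: (3, 3, 50)  [1]
  a=4: (4, -1, 37), (4, 1, 37)  [2]
  a=5: (5, -3, 30), (5, 3, 30)  [2]
  a=6: (6, -3, 25), (6, 3, 25)  [2]
  a=7: (7, -5, 22), (7, 5, 22)  [2]
  a=8: (8, -7, 20), (8, 7, 20)  [2]
  a=9: none
  a=10: (10, -7, 16), (10, -3, 15), (10, 3, 15), (10, 7, 16)  [4]
  a=11: (11, -5, 14), (11, 5, 14)  [2]
  a=12: (12, -9, 14), (12, 9, 14)  [2]
  a=13..14: none
Total reduced forms: 1 + 2 + 1 + 2 + 2 + 2 + 2 + 2 + 4 + 2 + 2 = 22
h = 22

22


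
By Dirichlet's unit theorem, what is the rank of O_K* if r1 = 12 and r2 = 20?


By Dirichlet's unit theorem:
rank = r1 + r2 - 1
= 12 + 20 - 1
= 31

31


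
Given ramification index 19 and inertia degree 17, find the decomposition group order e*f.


|D_P| = e * f
= 19 * 17
= 323

323


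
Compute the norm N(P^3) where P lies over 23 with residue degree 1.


N(P^a) = p^(a*f)
= 23^(3*1)
= 23^3
= 12167

12167


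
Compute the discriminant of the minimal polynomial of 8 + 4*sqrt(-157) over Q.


The element 8 + 4*sqrt(-157) has minimal polynomial:
x^2 - 16*x + 2576
Discriminant = (-16)^2 - 4*(2576)
= 256 - 10304
= -10048

-10048


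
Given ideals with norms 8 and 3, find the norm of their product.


N(IJ) = N(I) * N(J)
= 8 * 3
= 24

24


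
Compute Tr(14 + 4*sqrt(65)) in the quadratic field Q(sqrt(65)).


Tr(a + b*sqrt(d)) = (a + b*sqrt(d)) + (a - b*sqrt(d)) = 2a
= 2 * (14)
= 28

28


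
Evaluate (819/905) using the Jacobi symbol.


Compute (819/905) via quadratic reciprocity:
  reciprocity: (819/905) -> +(905/819)
  reduce: (86/819)
  pull out 2: (2/819) = -1  (since 819 mod 8 = 3)
  reciprocity: (43/819) -> -(819/43)
  reduce: (2/43)
  pull out 2: (2/43) = -1  (since 43 mod 8 = 3)
  (1/43) = 1
Product of signs = -1

-1


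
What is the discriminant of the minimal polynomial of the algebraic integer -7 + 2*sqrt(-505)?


The element -7 + 2*sqrt(-505) has minimal polynomial:
x^2 + 14*x + 2069
Discriminant = (14)^2 - 4*(2069)
= 196 - 8276
= -8080

-8080


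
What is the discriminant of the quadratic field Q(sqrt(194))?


For K = Q(sqrt(d)) with d squarefree: disc(K) = d if d = 1 mod 4, and disc(K) = 4d if d = 2 or 3 mod 4.
Here d = 194, and d mod 4 = 2.
d = 2 mod 4, not 1 (O_K = Z[sqrt(d)]), so disc(K) = 4d = 4 * (194) = 776

776


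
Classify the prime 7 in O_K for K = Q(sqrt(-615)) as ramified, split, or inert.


K = Q(sqrt(-615)). Since d mod 4 = 1, disc(K) = -615.
Check p | disc: -615 mod 7 = 1.
p does not divide disc. Compute Legendre symbol (d/p):
1^((7-1)/2) mod 7 = 1
(d/p) = 1, so p splits: (p) = P*P' with e=1, f=1, g=2.
Therefore p is split.

split


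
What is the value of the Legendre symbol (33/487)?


p = 487 is prime, so compute (33/487) with the reciprocity algorithm (Jacobi-symbol steps: pull out 2s via (2/n), flip via reciprocity, reduce):
  reciprocity: (33/487) -> +(487/33)
  reduce: (25/33)
  reciprocity: (25/33) -> +(33/25)
  reduce: (8/25)
  pull out 2: (2/25) = +1  (since 25 mod 8 = 1)
  pull out 2: (2/25) = +1  (since 25 mod 8 = 1)
  pull out 2: (2/25) = +1  (since 25 mod 8 = 1)
  (1/25) = 1
Product of signs = 1
(33/487) = 1

1


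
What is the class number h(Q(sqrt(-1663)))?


K = Q(sqrt(-1663)). d mod 4 = 1, so D = disc(K) = d = -1663
h(K) equals the number of primitive reduced positive-definite forms (a, b, c) = a*x^2 + b*x*y + c*y^2 with b^2 - 4ac = D,
where reduced means |b| <= a <= c, with b >= 0 whenever |b| = a or a = c, and primitive means gcd(a, b, c) = 1.
Reduced forces 3a^2 <= |D| = 1663, so 1 <= a <= 23; b must have the parity of D, and c = (b^2 - D)/(4a) must be an integer >= a.
Enumerate a = 1..23, b in [-a, a]:
  a=1: (1, 1, 416)  [1]
  a=2: (2, -1, 208), (2, 1, 208)  [2]
  a=3: none
  a=4: (4, -1, 104), (4, 1, 104)  [2]
  a=5..7: none
  a=8: (8, -1, 52), (8, 1, 52)  [2]
  a=9..10: none
  a=11: (11, -3, 38), (11, 3, 38)  [2]
  a=12: none
  a=13: (13, -1, 32), (13, 1, 32)  [2]
  a=14..15: none
  a=16: (16, -1, 26), (16, 1, 26)  [2]
  a=17..18: none
  a=19: (19, -3, 22), (19, 3, 22)  [2]
  a=20..21: none
  a=22: (22, -19, 23), (22, 19, 23)  [2]
  a=23: none
Total reduced forms: 1 + 2 + 2 + 2 + 2 + 2 + 2 + 2 + 2 = 17
h = 17

17


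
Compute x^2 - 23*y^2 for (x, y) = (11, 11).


x^2 - d*y^2
= 11^2 - 23*11^2
= 121 - 2783
= -2662

-2662


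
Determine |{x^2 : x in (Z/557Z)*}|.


For prime p, the number of non-zero quadratic residues is (p-1)/2.
= (557-1)/2
= 278

278


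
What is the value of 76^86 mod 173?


p = 173 is prime and the exponent is (p-1)/2 = 86, so by Euler's criterion 76^86 = (76/173) = +1 or -1 mod 173.
Compute by square-and-multiply:
  86 = 64 + 16 + 4 + 2 (binary 1010110)
  Repeated squaring mod 173: 76^1 = 76, 76^2 = 67, 76^4 = 164, 76^8 = 81, 76^16 = 160, 76^32 = 169, 76^64 = 16
  76^86 = 76^64 * 76^16 * 76^4 * 76^2 = 16 * 160 * 164 * 67 mod 173
    16 * 160 = 2560 = 138 mod 173
    138 * 164 = 22632 = 142 mod 173
    142 * 67 = 9514 = 172 mod 173
  76^86 = 172 mod 173
Result 172 = p - 1 = -1 mod 173: 76 is a quadratic non-residue mod 173. As a residue in [0, p-1] the value is 172.
76^86 mod 173 = 172

172


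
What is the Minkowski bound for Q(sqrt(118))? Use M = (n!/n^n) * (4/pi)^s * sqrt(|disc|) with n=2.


d = 118, d mod 4 = 2, so disc(K) = 4d = 472; |disc(K)| = 472
Real quadratic field, so n = 2, s = r2 = 0, r1 = 2
M = (n!/n^n) * (4/pi)^s * sqrt(|disc(K)|) = (2!/2^2) * (4/pi)^0 * sqrt(472)
= 0.5 * 1.000000 * 21.725561
= 10.8628

10.8628


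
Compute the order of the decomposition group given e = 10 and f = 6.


|D_P| = e * f
= 10 * 6
= 60

60


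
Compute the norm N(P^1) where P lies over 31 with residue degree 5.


N(P^a) = p^(a*f)
= 31^(1*5)
= 31^5
= 28629151

28629151


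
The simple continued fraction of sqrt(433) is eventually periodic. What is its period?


Run the CF algorithm for sqrt(433).
a_0 = floor(sqrt(433)) = 20; set m_0=0, q_0=1.
Recurrence: m' = q*a - m,  q' = (d - m'^2)/q,  a' = floor((a_0 + m')/q').
  step 1: m=20, q=33, a=1
  step 2: m=13, q=8, a=4
  step 3: m=19, q=9, a=4
  step 4: m=17, q=16, a=2
  step 5: m=15, q=13, a=2
  step 6: m=11, q=24, a=1
  step 7: m=13, q=11, a=3
  step 8: m=20, q=3, a=13
  step 9: m=19, q=24, a=1
  step 10: m=5, q=17, a=1
  step 11: m=12, q=17, a=1
  step 12: m=5, q=24, a=1
  step 13: m=19, q=3, a=13
  step 14: m=20, q=11, a=3
  step 15: m=13, q=24, a=1
  step 16: m=11, q=13, a=2
  step 17: m=15, q=16, a=2
  step 18: m=17, q=9, a=4
  step 19: m=19, q=8, a=4
  step 20: m=13, q=33, a=1
  step 21: m=20, q=1, a=40
a_21 = 2*a_0 = 40, so the period closes here.
sqrt(433) = [20; 1, 4, 4, 2, 2, 1, 3, 13, 1, 1, 1, 1, 13, 3, 1, 2, 2, 4, 4, 1, 40]
Period length = 21

21


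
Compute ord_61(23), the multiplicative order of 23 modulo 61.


We want ord_61(23), the smallest k >= 1 with 23^k = 1 mod 61.
n = 61 = 61, phi(61) = 60; the order divides phi(n).
Divisors of 60: 1, 2, 3, 4, 5, 6, 10, 12, 15, 20, 30, 60
Repeated squaring mod 61: 23^1 = 23, 23^2 = 41, 23^4 = 34, 23^8 = 58, 23^16 = 9, 23^32 = 20
Test divisors in increasing order:
  k=1: 23^1 = 23 mod 61
  k=2: 23^2 = 41 mod 61
  k=3: 23^3 = 41 * 23 = 28 mod 61
  k=4: 23^4 = 34 mod 61
  k=5: 23^5 = 34 * 23 = 50 mod 61
  k=6: 23^6 = 34 * 41 = 52 mod 61
  k=10: 23^10 = 58 * 41 = 60 mod 61
  k=12: 23^12 = 58 * 34 = 20 mod 61
  k=15: 23^15 = 58 * 34 * 41 * 23 = 11 mod 61
  k=20: 23^20 = 9 * 34 = 1 mod 61  <- first divisor giving 1
Order = 20

20


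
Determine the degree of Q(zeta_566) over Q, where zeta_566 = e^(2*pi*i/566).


The degree equals Euler's totient phi(566).
566 = 2 * 283
phi(566) = 282

282


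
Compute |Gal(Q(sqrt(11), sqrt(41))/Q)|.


The 2 square roots of distinct primes are multiplicatively independent over Q,
so [K:Q] = 2^2 and Gal(K/Q) is isomorphic to (Z/2Z)^2.
|Gal| = 2^2 = 4

4


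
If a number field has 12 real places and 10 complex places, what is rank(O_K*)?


By Dirichlet's unit theorem:
rank = r1 + r2 - 1
= 12 + 10 - 1
= 21

21


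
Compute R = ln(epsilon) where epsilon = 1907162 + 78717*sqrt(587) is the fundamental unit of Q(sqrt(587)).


epsilon = 1907162 + 78717*sqrt(587)
= 3.8143e+06
R = ln(3.8143e+06)
= 15.1543

15.1543


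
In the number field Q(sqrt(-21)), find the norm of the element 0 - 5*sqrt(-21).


N(a + b*sqrt(d)) = a^2 - d*b^2
= (0)^2 - (-21)*(-5)^2
= 0 + 525
= 525

525


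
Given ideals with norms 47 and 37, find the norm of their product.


N(IJ) = N(I) * N(J)
= 47 * 37
= 1739

1739


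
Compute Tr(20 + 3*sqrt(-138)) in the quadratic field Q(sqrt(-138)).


Tr(a + b*sqrt(d)) = (a + b*sqrt(d)) + (a - b*sqrt(d)) = 2a
= 2 * (20)
= 40

40


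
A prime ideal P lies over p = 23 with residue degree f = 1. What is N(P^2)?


N(P^a) = p^(a*f)
= 23^(2*1)
= 23^2
= 529

529


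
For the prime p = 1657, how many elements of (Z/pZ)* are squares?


For prime p, the number of non-zero quadratic residues is (p-1)/2.
= (1657-1)/2
= 828

828


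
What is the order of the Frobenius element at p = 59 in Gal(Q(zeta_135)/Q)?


The Frobenius at p in Gal(Q(zeta_n)/Q) = (Z/nZ)* is the class of p, so its order is ord_135(59), the smallest k >= 1 with 59^k = 1 mod 135.
n = 135 = 3^3 * 5, phi(135) = 72; the order divides phi(n).
Divisors of 72: 1, 2, 3, 4, 6, 8, 9, 12, 18, 24, 36, 72
Repeated squaring mod 135: 59^1 = 59, 59^2 = 106, 59^4 = 31, 59^8 = 16, 59^16 = 121, 59^32 = 61, 59^64 = 76
Test divisors in increasing order:
  k=1: 59^1 = 59 mod 135
  k=2: 59^2 = 106 mod 135
  k=3: 59^3 = 106 * 59 = 44 mod 135
  k=4: 59^4 = 31 mod 135
  k=6: 59^6 = 31 * 106 = 46 mod 135
  k=8: 59^8 = 16 mod 135
  k=9: 59^9 = 16 * 59 = 134 mod 135
  k=12: 59^12 = 16 * 31 = 91 mod 135
  k=18: 59^18 = 121 * 106 = 1 mod 135  <- first divisor giving 1
Order = 18

18


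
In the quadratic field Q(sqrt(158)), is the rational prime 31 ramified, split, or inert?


K = Q(sqrt(158)). Since d mod 4 = 2, disc(K) = 632.
Check p | disc: 632 mod 31 = 12.
p does not divide disc. Compute Legendre symbol (d/p):
3^((31-1)/2) mod 31 = -1
(d/p) = -1, so p is inert: (p) stays prime with e=1, f=2, g=1.
Therefore p is inert.

inert


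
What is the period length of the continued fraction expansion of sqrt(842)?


Run the CF algorithm for sqrt(842).
a_0 = floor(sqrt(842)) = 29; set m_0=0, q_0=1.
Recurrence: m' = q*a - m,  q' = (d - m'^2)/q,  a' = floor((a_0 + m')/q').
  step 1: m=29, q=1, a=58
a_1 = 2*a_0 = 58, so the period closes here.
sqrt(842) = [29; 58]
Period length = 1

1


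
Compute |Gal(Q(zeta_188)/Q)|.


|Gal(Q(zeta_188)/Q)| = phi(188)
= 92

92


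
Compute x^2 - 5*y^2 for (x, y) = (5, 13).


x^2 - d*y^2
= 5^2 - 5*13^2
= 25 - 845
= -820

-820


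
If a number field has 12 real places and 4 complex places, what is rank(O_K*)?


By Dirichlet's unit theorem:
rank = r1 + r2 - 1
= 12 + 4 - 1
= 15

15


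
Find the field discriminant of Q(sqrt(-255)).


For K = Q(sqrt(d)) with d squarefree: disc(K) = d if d = 1 mod 4, and disc(K) = 4d if d = 2 or 3 mod 4.
Here d = -255, and d mod 4 = 1.
d = 1 mod 4 (O_K = Z[(1+sqrt(d))/2]), so disc(K) = d = -255

-255


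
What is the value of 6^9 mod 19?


p = 19 is prime and the exponent is (p-1)/2 = 9, so by Euler's criterion 6^9 = (6/19) = +1 or -1 mod 19.
Compute by square-and-multiply:
  9 = 8 + 1 (binary 1001)
  Repeated squaring mod 19: 6^1 = 6, 6^2 = 17, 6^4 = 4, 6^8 = 16
  6^9 = 6^8 * 6^1 = 16 * 6 mod 19
    16 * 6 = 96 = 1 mod 19
  6^9 = 1 mod 19
Result 1: 6 is a quadratic residue mod 19.
6^9 mod 19 = 1

1


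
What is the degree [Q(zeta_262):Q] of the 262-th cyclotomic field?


The degree equals Euler's totient phi(262).
262 = 2 * 131
phi(262) = 130

130


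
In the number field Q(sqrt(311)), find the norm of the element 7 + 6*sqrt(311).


N(a + b*sqrt(d)) = a^2 - d*b^2
= (7)^2 - (311)*(6)^2
= 49 - 11196
= -11147

-11147


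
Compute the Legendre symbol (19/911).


p = 911 is prime, so compute (19/911) with the reciprocity algorithm (Jacobi-symbol steps: pull out 2s via (2/n), flip via reciprocity, reduce):
  reciprocity: (19/911) -> -(911/19)
  reduce: (18/19)
  pull out 2: (2/19) = -1  (since 19 mod 8 = 3)
  reciprocity: (9/19) -> +(19/9)
  reduce: (1/9)
  (1/9) = 1
Product of signs = 1
(19/911) = 1

1


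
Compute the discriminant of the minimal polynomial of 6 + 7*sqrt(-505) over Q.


The element 6 + 7*sqrt(-505) has minimal polynomial:
x^2 - 12*x + 24781
Discriminant = (-12)^2 - 4*(24781)
= 144 - 99124
= -98980

-98980


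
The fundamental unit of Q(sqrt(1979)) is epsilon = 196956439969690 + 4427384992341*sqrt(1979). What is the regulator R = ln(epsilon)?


epsilon = 196956439969690 + 4427384992341*sqrt(1979)
= 3.9391e+14
R = ln(3.9391e+14)
= 33.6072

33.6072


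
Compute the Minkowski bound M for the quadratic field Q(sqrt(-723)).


d = -723, d mod 4 = 1, so disc(K) = d = -723; |disc(K)| = 723
Imaginary quadratic field, so n = 2, s = r2 = 1, r1 = 0
M = (n!/n^n) * (4/pi)^s * sqrt(|disc(K)|) = (2!/2^2) * (4/pi)^1 * sqrt(723)
= 0.5 * 1.273240 * 26.888659
= 17.1179

17.1179


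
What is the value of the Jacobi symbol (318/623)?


Compute (318/623) via quadratic reciprocity:
  pull out 2: (2/623) = +1  (since 623 mod 8 = 7)
  reciprocity: (159/623) -> -(623/159)
  reduce: (146/159)
  pull out 2: (2/159) = +1  (since 159 mod 8 = 7)
  reciprocity: (73/159) -> +(159/73)
  reduce: (13/73)
  reciprocity: (13/73) -> +(73/13)
  reduce: (8/13)
  pull out 2: (2/13) = -1  (since 13 mod 8 = 5)
  pull out 2: (2/13) = -1  (since 13 mod 8 = 5)
  pull out 2: (2/13) = -1  (since 13 mod 8 = 5)
  (1/13) = 1
Product of signs = 1

1


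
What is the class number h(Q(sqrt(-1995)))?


K = Q(sqrt(-1995)). d mod 4 = 1, so D = disc(K) = d = -1995
h(K) equals the number of primitive reduced positive-definite forms (a, b, c) = a*x^2 + b*x*y + c*y^2 with b^2 - 4ac = D,
where reduced means |b| <= a <= c, with b >= 0 whenever |b| = a or a = c, and primitive means gcd(a, b, c) = 1.
Reduced forces 3a^2 <= |D| = 1995, so 1 <= a <= 25; b must have the parity of D, and c = (b^2 - D)/(4a) must be an integer >= a.
Enumerate a = 1..25, b in [-a, a]:
  a=1: (1, 1, 499)  [1]
  a=2: none
  a=3: (3, 3, 167)  [1]
  a=4: none
  a=5: (5, 5, 101)  [1]
  a=6: none
  a=7: (7, 7, 73)  [1]
  a=8..14: none
  a=15: (15, 15, 37)  [1]
  a=16..18: none
  a=19: (19, 19, 31)  [1]
  a=20: none
  a=21: (21, 21, 29)  [1]
  a=22: none
  a=23: (23, 11, 23)  [1]
  a=24..25: none
Total reduced forms: 1 + 1 + 1 + 1 + 1 + 1 + 1 + 1 = 8
h = 8

8


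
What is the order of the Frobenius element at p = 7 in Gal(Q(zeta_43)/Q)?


The Frobenius at p in Gal(Q(zeta_n)/Q) = (Z/nZ)* is the class of p, so its order is ord_43(7), the smallest k >= 1 with 7^k = 1 mod 43.
n = 43 = 43, phi(43) = 42; the order divides phi(n).
Divisors of 42: 1, 2, 3, 6, 7, 14, 21, 42
Repeated squaring mod 43: 7^1 = 7, 7^2 = 6, 7^4 = 36, 7^8 = 6, 7^16 = 36, 7^32 = 6
Test divisors in increasing order:
  k=1: 7^1 = 7 mod 43
  k=2: 7^2 = 6 mod 43
  k=3: 7^3 = 6 * 7 = 42 mod 43
  k=6: 7^6 = 36 * 6 = 1 mod 43  <- first divisor giving 1
Order = 6

6


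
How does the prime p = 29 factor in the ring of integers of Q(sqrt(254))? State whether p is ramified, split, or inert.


K = Q(sqrt(254)). Since d mod 4 = 2, disc(K) = 1016.
Check p | disc: 1016 mod 29 = 1.
p does not divide disc. Compute Legendre symbol (d/p):
22^((29-1)/2) mod 29 = 1
(d/p) = 1, so p splits: (p) = P*P' with e=1, f=1, g=2.
Therefore p is split.

split


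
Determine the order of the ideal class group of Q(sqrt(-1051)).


K = Q(sqrt(-1051)). d mod 4 = 1, so D = disc(K) = d = -1051
h(K) equals the number of primitive reduced positive-definite forms (a, b, c) = a*x^2 + b*x*y + c*y^2 with b^2 - 4ac = D,
where reduced means |b| <= a <= c, with b >= 0 whenever |b| = a or a = c, and primitive means gcd(a, b, c) = 1.
Reduced forces 3a^2 <= |D| = 1051, so 1 <= a <= 18; b must have the parity of D, and c = (b^2 - D)/(4a) must be an integer >= a.
Enumerate a = 1..18, b in [-a, a]:
  a=1: (1, 1, 263)  [1]
  a=2..4: none
  a=5: (5, -3, 53), (5, 3, 53)  [2]
  a=6..10: none
  a=11: (11, -7, 25), (11, 7, 25)  [2]
  a=12..18: none
Total reduced forms: 1 + 2 + 2 = 5
h = 5

5


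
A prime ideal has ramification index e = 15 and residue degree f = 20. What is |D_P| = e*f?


|D_P| = e * f
= 15 * 20
= 300

300


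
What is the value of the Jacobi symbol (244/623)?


Compute (244/623) via quadratic reciprocity:
  pull out 2: (2/623) = +1  (since 623 mod 8 = 7)
  pull out 2: (2/623) = +1  (since 623 mod 8 = 7)
  reciprocity: (61/623) -> +(623/61)
  reduce: (13/61)
  reciprocity: (13/61) -> +(61/13)
  reduce: (9/13)
  reciprocity: (9/13) -> +(13/9)
  reduce: (4/9)
  pull out 2: (2/9) = +1  (since 9 mod 8 = 1)
  pull out 2: (2/9) = +1  (since 9 mod 8 = 1)
  (1/9) = 1
Product of signs = 1

1


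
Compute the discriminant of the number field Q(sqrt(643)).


For K = Q(sqrt(d)) with d squarefree: disc(K) = d if d = 1 mod 4, and disc(K) = 4d if d = 2 or 3 mod 4.
Here d = 643, and d mod 4 = 3.
d = 3 mod 4, not 1 (O_K = Z[sqrt(d)]), so disc(K) = 4d = 4 * (643) = 2572

2572


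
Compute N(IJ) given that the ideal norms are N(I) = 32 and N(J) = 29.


N(IJ) = N(I) * N(J)
= 32 * 29
= 928

928


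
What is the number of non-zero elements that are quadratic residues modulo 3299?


For prime p, the number of non-zero quadratic residues is (p-1)/2.
= (3299-1)/2
= 1649

1649


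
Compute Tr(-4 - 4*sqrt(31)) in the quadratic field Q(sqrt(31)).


Tr(a + b*sqrt(d)) = (a + b*sqrt(d)) + (a - b*sqrt(d)) = 2a
= 2 * (-4)
= -8

-8


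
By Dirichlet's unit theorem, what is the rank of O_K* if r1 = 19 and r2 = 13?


By Dirichlet's unit theorem:
rank = r1 + r2 - 1
= 19 + 13 - 1
= 31

31


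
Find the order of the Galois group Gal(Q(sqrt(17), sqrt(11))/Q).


The 2 square roots of distinct primes are multiplicatively independent over Q,
so [K:Q] = 2^2 and Gal(K/Q) is isomorphic to (Z/2Z)^2.
|Gal| = 2^2 = 4

4


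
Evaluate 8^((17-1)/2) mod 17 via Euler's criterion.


p = 17 is prime and the exponent is (p-1)/2 = 8, so by Euler's criterion 8^8 = (8/17) = +1 or -1 mod 17.
Compute by square-and-multiply:
  8 = 8 (binary 1000)
  Repeated squaring mod 17: 8^1 = 8, 8^2 = 13, 8^4 = 16, 8^8 = 1
  8^8 = 1 mod 17
Result 1: 8 is a quadratic residue mod 17.
8^8 mod 17 = 1

1


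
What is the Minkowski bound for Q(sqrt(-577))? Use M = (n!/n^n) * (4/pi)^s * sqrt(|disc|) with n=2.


d = -577, d mod 4 = 3, so disc(K) = 4d = -2308; |disc(K)| = 2308
Imaginary quadratic field, so n = 2, s = r2 = 1, r1 = 0
M = (n!/n^n) * (4/pi)^s * sqrt(|disc(K)|) = (2!/2^2) * (4/pi)^1 * sqrt(2308)
= 0.5 * 1.273240 * 48.041649
= 30.5843

30.5843


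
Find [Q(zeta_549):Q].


The degree equals Euler's totient phi(549).
549 = 3^2 * 61
phi(549) = 360

360


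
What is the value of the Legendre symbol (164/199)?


p = 199 is prime, so compute (164/199) with the reciprocity algorithm (Jacobi-symbol steps: pull out 2s via (2/n), flip via reciprocity, reduce):
  pull out 2: (2/199) = +1  (since 199 mod 8 = 7)
  pull out 2: (2/199) = +1  (since 199 mod 8 = 7)
  reciprocity: (41/199) -> +(199/41)
  reduce: (35/41)
  reciprocity: (35/41) -> +(41/35)
  reduce: (6/35)
  pull out 2: (2/35) = -1  (since 35 mod 8 = 3)
  reciprocity: (3/35) -> -(35/3)
  reduce: (2/3)
  pull out 2: (2/3) = -1  (since 3 mod 8 = 3)
  (1/3) = 1
Product of signs = -1
(164/199) = -1

-1


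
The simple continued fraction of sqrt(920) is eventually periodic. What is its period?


Run the CF algorithm for sqrt(920).
a_0 = floor(sqrt(920)) = 30; set m_0=0, q_0=1.
Recurrence: m' = q*a - m,  q' = (d - m'^2)/q,  a' = floor((a_0 + m')/q').
  step 1: m=30, q=20, a=3
  step 2: m=30, q=1, a=60
a_2 = 2*a_0 = 60, so the period closes here.
sqrt(920) = [30; 3, 60]
Period length = 2

2


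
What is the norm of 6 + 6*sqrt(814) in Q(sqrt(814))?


N(a + b*sqrt(d)) = a^2 - d*b^2
= (6)^2 - (814)*(6)^2
= 36 - 29304
= -29268

-29268


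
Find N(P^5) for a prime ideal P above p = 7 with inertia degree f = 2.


N(P^a) = p^(a*f)
= 7^(5*2)
= 7^10
= 282475249

282475249


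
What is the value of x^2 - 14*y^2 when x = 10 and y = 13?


x^2 - d*y^2
= 10^2 - 14*13^2
= 100 - 2366
= -2266

-2266


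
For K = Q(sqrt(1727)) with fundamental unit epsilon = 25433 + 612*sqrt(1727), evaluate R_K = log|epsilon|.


epsilon = 25433 + 612*sqrt(1727)
= 50866.0000
R = ln(50866.0000)
= 10.8370

10.8370


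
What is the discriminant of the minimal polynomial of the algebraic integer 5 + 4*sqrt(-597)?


The element 5 + 4*sqrt(-597) has minimal polynomial:
x^2 - 10*x + 9577
Discriminant = (-10)^2 - 4*(9577)
= 100 - 38308
= -38208

-38208


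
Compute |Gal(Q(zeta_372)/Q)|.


|Gal(Q(zeta_372)/Q)| = phi(372)
= 120

120


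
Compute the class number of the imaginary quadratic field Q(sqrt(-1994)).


K = Q(sqrt(-1994)). d mod 4 = 2, so D = disc(K) = 4d = -7976
h(K) equals the number of primitive reduced positive-definite forms (a, b, c) = a*x^2 + b*x*y + c*y^2 with b^2 - 4ac = D,
where reduced means |b| <= a <= c, with b >= 0 whenever |b| = a or a = c, and primitive means gcd(a, b, c) = 1.
Reduced forces 3a^2 <= |D| = 7976, so 1 <= a <= 51; b must have the parity of D, and c = (b^2 - D)/(4a) must be an integer >= a.
Enumerate a = 1..51, b in [-a, a]:
  a=1: (1, 0, 1994)  [1]
  a=2: (2, 0, 997)  [1]
  a=3: (3, -2, 665), (3, 2, 665)  [2]
  a=4: none
  a=5: (5, -2, 399), (5, 2, 399)  [2]
  a=6: (6, -4, 333), (6, 4, 333)  [2]
  a=7: (7, -2, 285), (7, 2, 285)  [2]
  a=8: none
  a=9: (9, -4, 222), (9, 4, 222)  [2]
  a=10: (10, -8, 201), (10, 8, 201)  [2]
  a=11..13: none
  a=14: (14, -12, 145), (14, 12, 145)  [2]
  a=15: (15, -8, 134), (15, -2, 133), (15, 2, 133), (15, 8, 134)  [4]
  a=16..17: none
  a=18: (18, -4, 111), (18, 4, 111)  [2]
  a=19: (19, -2, 105), (19, 2, 105)  [2]
  a=20: none
  a=21: (21, -16, 98), (21, -2, 95), (21, 2, 95), (21, 16, 98)  [4]
  a=22..24: none
  a=25: (25, -18, 83), (25, 18, 83)  [2]
  a=26: none
  a=27: (27, -4, 74), (27, 4, 74)  [2]
  a=28: none
  a=29: (29, -12, 70), (29, 12, 70)  [2]
  a=30: (30, -28, 73), (30, -8, 67), (30, 8, 67), (30, 28, 73)  [4]
  a=31..34: none
  a=35: (35, -12, 58), (35, -2, 57), (35, 2, 57), (35, 12, 58)  [4]
  a=36: none
  a=37: (37, -4, 54), (37, 4, 54)  [2]
  a=38: (38, -36, 61), (38, 36, 61)  [2]
  a=39..41: none
  a=42: (42, -40, 57), (42, -16, 49), (42, 16, 49), (42, 40, 57)  [4]
  a=43..44: none
  a=45: (45, -32, 50), (45, -22, 47), (45, 22, 47), (45, 32, 50)  [4]
  a=46..51: none
Total reduced forms: 1 + 1 + 2 + 2 + 2 + 2 + 2 + 2 + 2 + 4 + 2 + 2 + 4 + 2 + 2 + 2 + 4 + 4 + 2 + 2 + 4 + 4 = 54
h = 54

54


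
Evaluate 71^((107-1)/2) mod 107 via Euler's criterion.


p = 107 is prime and the exponent is (p-1)/2 = 53, so by Euler's criterion 71^53 = (71/107) = +1 or -1 mod 107.
Compute by square-and-multiply:
  53 = 32 + 16 + 4 + 1 (binary 110101)
  Repeated squaring mod 107: 71^1 = 71, 71^2 = 12, 71^4 = 37, 71^8 = 85, 71^16 = 56, 71^32 = 33
  71^53 = 71^32 * 71^16 * 71^4 * 71^1 = 33 * 56 * 37 * 71 mod 107
    33 * 56 = 1848 = 29 mod 107
    29 * 37 = 1073 = 3 mod 107
    3 * 71 = 213 = 106 mod 107
  71^53 = 106 mod 107
Result 106 = p - 1 = -1 mod 107: 71 is a quadratic non-residue mod 107. As a residue in [0, p-1] the value is 106.
71^53 mod 107 = 106

106


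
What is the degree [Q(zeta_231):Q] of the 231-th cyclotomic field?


The degree equals Euler's totient phi(231).
231 = 3 * 7 * 11
phi(231) = 120

120


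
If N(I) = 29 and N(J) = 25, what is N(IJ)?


N(IJ) = N(I) * N(J)
= 29 * 25
= 725

725


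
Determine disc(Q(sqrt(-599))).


For K = Q(sqrt(d)) with d squarefree: disc(K) = d if d = 1 mod 4, and disc(K) = 4d if d = 2 or 3 mod 4.
Here d = -599, and d mod 4 = 1.
d = 1 mod 4 (O_K = Z[(1+sqrt(d))/2]), so disc(K) = d = -599

-599


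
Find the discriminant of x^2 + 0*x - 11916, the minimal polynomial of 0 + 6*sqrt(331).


The element 0 + 6*sqrt(331) has minimal polynomial:
x^2 + 0*x - 11916
Discriminant = (0)^2 - 4*(-11916)
= 0 + 47664
= 47664

47664


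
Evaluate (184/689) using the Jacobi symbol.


Compute (184/689) via quadratic reciprocity:
  pull out 2: (2/689) = +1  (since 689 mod 8 = 1)
  pull out 2: (2/689) = +1  (since 689 mod 8 = 1)
  pull out 2: (2/689) = +1  (since 689 mod 8 = 1)
  reciprocity: (23/689) -> +(689/23)
  reduce: (22/23)
  pull out 2: (2/23) = +1  (since 23 mod 8 = 7)
  reciprocity: (11/23) -> -(23/11)
  reduce: (1/11)
  (1/11) = 1
Product of signs = -1

-1


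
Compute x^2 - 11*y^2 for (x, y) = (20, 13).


x^2 - d*y^2
= 20^2 - 11*13^2
= 400 - 1859
= -1459

-1459


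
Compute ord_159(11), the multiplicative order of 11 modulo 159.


We want ord_159(11), the smallest k >= 1 with 11^k = 1 mod 159.
n = 159 = 3 * 53, phi(159) = 104; the order divides phi(n).
Divisors of 104: 1, 2, 4, 8, 13, 26, 52, 104
Repeated squaring mod 159: 11^1 = 11, 11^2 = 121, 11^4 = 13, 11^8 = 10, 11^16 = 100, 11^32 = 142, 11^64 = 130
Test divisors in increasing order:
  k=1: 11^1 = 11 mod 159
  k=2: 11^2 = 121 mod 159
  k=4: 11^4 = 13 mod 159
  k=8: 11^8 = 10 mod 159
  k=13: 11^13 = 10 * 13 * 11 = 158 mod 159
  k=26: 11^26 = 100 * 10 * 121 = 1 mod 159  <- first divisor giving 1
Order = 26

26


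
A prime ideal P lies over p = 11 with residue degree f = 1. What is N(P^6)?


N(P^a) = p^(a*f)
= 11^(6*1)
= 11^6
= 1771561

1771561


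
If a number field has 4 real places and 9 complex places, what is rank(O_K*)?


By Dirichlet's unit theorem:
rank = r1 + r2 - 1
= 4 + 9 - 1
= 12

12


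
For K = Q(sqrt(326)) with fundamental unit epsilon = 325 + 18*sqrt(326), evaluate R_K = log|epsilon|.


epsilon = 325 + 18*sqrt(326)
= 649.9985
R = ln(649.9985)
= 6.4770

6.4770


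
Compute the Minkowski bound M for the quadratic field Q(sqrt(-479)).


d = -479, d mod 4 = 1, so disc(K) = d = -479; |disc(K)| = 479
Imaginary quadratic field, so n = 2, s = r2 = 1, r1 = 0
M = (n!/n^n) * (4/pi)^s * sqrt(|disc(K)|) = (2!/2^2) * (4/pi)^1 * sqrt(479)
= 0.5 * 1.273240 * 21.886069
= 13.9331

13.9331


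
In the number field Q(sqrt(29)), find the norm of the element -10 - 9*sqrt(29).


N(a + b*sqrt(d)) = a^2 - d*b^2
= (-10)^2 - (29)*(-9)^2
= 100 - 2349
= -2249

-2249


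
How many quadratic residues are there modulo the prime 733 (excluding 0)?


For prime p, the number of non-zero quadratic residues is (p-1)/2.
= (733-1)/2
= 366

366


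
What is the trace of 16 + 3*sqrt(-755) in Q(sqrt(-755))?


Tr(a + b*sqrt(d)) = (a + b*sqrt(d)) + (a - b*sqrt(d)) = 2a
= 2 * (16)
= 32

32


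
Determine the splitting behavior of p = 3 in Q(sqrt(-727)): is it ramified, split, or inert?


K = Q(sqrt(-727)). Since d mod 4 = 1, disc(K) = -727.
Check p | disc: -727 mod 3 = 2.
p does not divide disc. Compute Legendre symbol (d/p):
2^((3-1)/2) mod 3 = -1
(d/p) = -1, so p is inert: (p) stays prime with e=1, f=2, g=1.
Therefore p is inert.

inert


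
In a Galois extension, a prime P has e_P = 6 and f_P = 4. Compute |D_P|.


|D_P| = e * f
= 6 * 4
= 24

24


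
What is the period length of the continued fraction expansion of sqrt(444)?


Run the CF algorithm for sqrt(444).
a_0 = floor(sqrt(444)) = 21; set m_0=0, q_0=1.
Recurrence: m' = q*a - m,  q' = (d - m'^2)/q,  a' = floor((a_0 + m')/q').
  step 1: m=21, q=3, a=14
  step 2: m=21, q=1, a=42
a_2 = 2*a_0 = 42, so the period closes here.
sqrt(444) = [21; 14, 42]
Period length = 2

2


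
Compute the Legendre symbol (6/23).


p = 23 is prime, so compute (6/23) with the reciprocity algorithm (Jacobi-symbol steps: pull out 2s via (2/n), flip via reciprocity, reduce):
  pull out 2: (2/23) = +1  (since 23 mod 8 = 7)
  reciprocity: (3/23) -> -(23/3)
  reduce: (2/3)
  pull out 2: (2/3) = -1  (since 3 mod 8 = 3)
  (1/3) = 1
Product of signs = 1
(6/23) = 1

1


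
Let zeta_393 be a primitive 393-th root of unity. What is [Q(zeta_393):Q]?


The degree equals Euler's totient phi(393).
393 = 3 * 131
phi(393) = 260

260


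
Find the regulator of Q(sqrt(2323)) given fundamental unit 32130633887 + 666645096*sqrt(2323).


epsilon = 32130633887 + 666645096*sqrt(2323)
= 6.4261e+10
R = ln(6.4261e+10)
= 24.8862

24.8862


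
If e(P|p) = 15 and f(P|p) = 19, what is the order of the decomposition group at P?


|D_P| = e * f
= 15 * 19
= 285

285


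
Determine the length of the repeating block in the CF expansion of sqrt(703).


Run the CF algorithm for sqrt(703).
a_0 = floor(sqrt(703)) = 26; set m_0=0, q_0=1.
Recurrence: m' = q*a - m,  q' = (d - m'^2)/q,  a' = floor((a_0 + m')/q').
  step 1: m=26, q=27, a=1
  step 2: m=1, q=26, a=1
  step 3: m=25, q=3, a=17
  step 4: m=26, q=9, a=5
  step 5: m=19, q=38, a=1
  step 6: m=19, q=9, a=5
  step 7: m=26, q=3, a=17
  step 8: m=25, q=26, a=1
  step 9: m=1, q=27, a=1
  step 10: m=26, q=1, a=52
a_10 = 2*a_0 = 52, so the period closes here.
sqrt(703) = [26; 1, 1, 17, 5, 1, 5, 17, 1, 1, 52]
Period length = 10

10


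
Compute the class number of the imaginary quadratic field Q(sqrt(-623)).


K = Q(sqrt(-623)). d mod 4 = 1, so D = disc(K) = d = -623
h(K) equals the number of primitive reduced positive-definite forms (a, b, c) = a*x^2 + b*x*y + c*y^2 with b^2 - 4ac = D,
where reduced means |b| <= a <= c, with b >= 0 whenever |b| = a or a = c, and primitive means gcd(a, b, c) = 1.
Reduced forces 3a^2 <= |D| = 623, so 1 <= a <= 14; b must have the parity of D, and c = (b^2 - D)/(4a) must be an integer >= a.
Enumerate a = 1..14, b in [-a, a]:
  a=1: (1, 1, 156)  [1]
  a=2: (2, -1, 78), (2, 1, 78)  [2]
  a=3: (3, -1, 52), (3, 1, 52)  [2]
  a=4: (4, -1, 39), (4, 1, 39)  [2]
  a=5: none
  a=6: (6, -5, 27), (6, -1, 26), (6, 1, 26), (6, 5, 27)  [4]
  a=7: (7, 7, 24)  [1]
  a=8: (8, -7, 21), (8, 7, 21)  [2]
  a=9: (9, -5, 18), (9, 5, 18)  [2]
  a=10: none
  a=11: (11, -9, 16), (11, 9, 16)  [2]
  a=12: (12, -7, 14), (12, -1, 13), (12, 1, 13), (12, 7, 14)  [4]
  a=13..14: none
Total reduced forms: 1 + 2 + 2 + 2 + 4 + 1 + 2 + 2 + 2 + 4 = 22
h = 22

22


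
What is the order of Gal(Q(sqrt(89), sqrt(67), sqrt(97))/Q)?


The 3 square roots of distinct primes are multiplicatively independent over Q,
so [K:Q] = 2^3 and Gal(K/Q) is isomorphic to (Z/2Z)^3.
|Gal| = 2^3 = 8

8


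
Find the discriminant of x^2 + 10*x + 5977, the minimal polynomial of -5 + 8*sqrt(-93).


The element -5 + 8*sqrt(-93) has minimal polynomial:
x^2 + 10*x + 5977
Discriminant = (10)^2 - 4*(5977)
= 100 - 23908
= -23808

-23808


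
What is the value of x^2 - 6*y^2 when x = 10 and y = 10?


x^2 - d*y^2
= 10^2 - 6*10^2
= 100 - 600
= -500

-500


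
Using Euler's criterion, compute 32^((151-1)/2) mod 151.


p = 151 is prime and the exponent is (p-1)/2 = 75, so by Euler's criterion 32^75 = (32/151) = +1 or -1 mod 151.
Compute by square-and-multiply:
  75 = 64 + 8 + 2 + 1 (binary 1001011)
  Repeated squaring mod 151: 32^1 = 32, 32^2 = 118, 32^4 = 32, 32^8 = 118, 32^16 = 32, 32^32 = 118, 32^64 = 32
  32^75 = 32^64 * 32^8 * 32^2 * 32^1 = 32 * 118 * 118 * 32 mod 151
    32 * 118 = 3776 = 1 mod 151
    1 * 118 = 118 = 118 mod 151
    118 * 32 = 3776 = 1 mod 151
  32^75 = 1 mod 151
Result 1: 32 is a quadratic residue mod 151.
32^75 mod 151 = 1

1


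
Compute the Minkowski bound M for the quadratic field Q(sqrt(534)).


d = 534, d mod 4 = 2, so disc(K) = 4d = 2136; |disc(K)| = 2136
Real quadratic field, so n = 2, s = r2 = 0, r1 = 2
M = (n!/n^n) * (4/pi)^s * sqrt(|disc(K)|) = (2!/2^2) * (4/pi)^0 * sqrt(2136)
= 0.5 * 1.000000 * 46.216880
= 23.1084

23.1084


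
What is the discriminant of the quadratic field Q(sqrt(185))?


For K = Q(sqrt(d)) with d squarefree: disc(K) = d if d = 1 mod 4, and disc(K) = 4d if d = 2 or 3 mod 4.
Here d = 185, and d mod 4 = 1.
d = 1 mod 4 (O_K = Z[(1+sqrt(d))/2]), so disc(K) = d = 185

185


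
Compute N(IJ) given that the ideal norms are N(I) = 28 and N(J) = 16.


N(IJ) = N(I) * N(J)
= 28 * 16
= 448

448


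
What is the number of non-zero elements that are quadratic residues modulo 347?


For prime p, the number of non-zero quadratic residues is (p-1)/2.
= (347-1)/2
= 173

173


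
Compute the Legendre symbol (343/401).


p = 401 is prime, so compute (343/401) with the reciprocity algorithm (Jacobi-symbol steps: pull out 2s via (2/n), flip via reciprocity, reduce):
  reciprocity: (343/401) -> +(401/343)
  reduce: (58/343)
  pull out 2: (2/343) = +1  (since 343 mod 8 = 7)
  reciprocity: (29/343) -> +(343/29)
  reduce: (24/29)
  pull out 2: (2/29) = -1  (since 29 mod 8 = 5)
  pull out 2: (2/29) = -1  (since 29 mod 8 = 5)
  pull out 2: (2/29) = -1  (since 29 mod 8 = 5)
  reciprocity: (3/29) -> +(29/3)
  reduce: (2/3)
  pull out 2: (2/3) = -1  (since 3 mod 8 = 3)
  (1/3) = 1
Product of signs = 1
(343/401) = 1

1


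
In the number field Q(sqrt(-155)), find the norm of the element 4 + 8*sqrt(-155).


N(a + b*sqrt(d)) = a^2 - d*b^2
= (4)^2 - (-155)*(8)^2
= 16 + 9920
= 9936

9936


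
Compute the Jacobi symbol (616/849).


Compute (616/849) via quadratic reciprocity:
  pull out 2: (2/849) = +1  (since 849 mod 8 = 1)
  pull out 2: (2/849) = +1  (since 849 mod 8 = 1)
  pull out 2: (2/849) = +1  (since 849 mod 8 = 1)
  reciprocity: (77/849) -> +(849/77)
  reduce: (2/77)
  pull out 2: (2/77) = -1  (since 77 mod 8 = 5)
  (1/77) = 1
Product of signs = -1

-1


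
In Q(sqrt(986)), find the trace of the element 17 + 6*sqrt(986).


Tr(a + b*sqrt(d)) = (a + b*sqrt(d)) + (a - b*sqrt(d)) = 2a
= 2 * (17)
= 34

34


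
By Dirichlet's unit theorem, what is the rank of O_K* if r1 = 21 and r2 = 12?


By Dirichlet's unit theorem:
rank = r1 + r2 - 1
= 21 + 12 - 1
= 32

32


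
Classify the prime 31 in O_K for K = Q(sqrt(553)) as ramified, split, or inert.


K = Q(sqrt(553)). Since d mod 4 = 1, disc(K) = 553.
Check p | disc: 553 mod 31 = 26.
p does not divide disc. Compute Legendre symbol (d/p):
26^((31-1)/2) mod 31 = -1
(d/p) = -1, so p is inert: (p) stays prime with e=1, f=2, g=1.
Therefore p is inert.

inert


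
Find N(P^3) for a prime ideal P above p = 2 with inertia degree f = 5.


N(P^a) = p^(a*f)
= 2^(3*5)
= 2^15
= 32768

32768


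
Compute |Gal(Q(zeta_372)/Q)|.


|Gal(Q(zeta_372)/Q)| = phi(372)
= 120

120


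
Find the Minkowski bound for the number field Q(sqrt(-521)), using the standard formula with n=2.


d = -521, d mod 4 = 3, so disc(K) = 4d = -2084; |disc(K)| = 2084
Imaginary quadratic field, so n = 2, s = r2 = 1, r1 = 0
M = (n!/n^n) * (4/pi)^s * sqrt(|disc(K)|) = (2!/2^2) * (4/pi)^1 * sqrt(2084)
= 0.5 * 1.273240 * 45.650849
= 29.0622

29.0622


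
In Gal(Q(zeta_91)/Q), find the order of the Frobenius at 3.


The Frobenius at p in Gal(Q(zeta_n)/Q) = (Z/nZ)* is the class of p, so its order is ord_91(3), the smallest k >= 1 with 3^k = 1 mod 91.
n = 91 = 7 * 13, phi(91) = 72; the order divides phi(n).
Divisors of 72: 1, 2, 3, 4, 6, 8, 9, 12, 18, 24, 36, 72
Repeated squaring mod 91: 3^1 = 3, 3^2 = 9, 3^4 = 81, 3^8 = 9, 3^16 = 81, 3^32 = 9, 3^64 = 81
Test divisors in increasing order:
  k=1: 3^1 = 3 mod 91
  k=2: 3^2 = 9 mod 91
  k=3: 3^3 = 9 * 3 = 27 mod 91
  k=4: 3^4 = 81 mod 91
  k=6: 3^6 = 81 * 9 = 1 mod 91  <- first divisor giving 1
Order = 6

6


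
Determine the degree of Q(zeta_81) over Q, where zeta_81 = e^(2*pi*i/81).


The degree equals Euler's totient phi(81).
81 = 3^4
phi(81) = 54

54


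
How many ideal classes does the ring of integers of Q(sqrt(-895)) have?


K = Q(sqrt(-895)). d mod 4 = 1, so D = disc(K) = d = -895
h(K) equals the number of primitive reduced positive-definite forms (a, b, c) = a*x^2 + b*x*y + c*y^2 with b^2 - 4ac = D,
where reduced means |b| <= a <= c, with b >= 0 whenever |b| = a or a = c, and primitive means gcd(a, b, c) = 1.
Reduced forces 3a^2 <= |D| = 895, so 1 <= a <= 17; b must have the parity of D, and c = (b^2 - D)/(4a) must be an integer >= a.
Enumerate a = 1..17, b in [-a, a]:
  a=1: (1, 1, 224)  [1]
  a=2: (2, -1, 112), (2, 1, 112)  [2]
  a=3: none
  a=4: (4, -1, 56), (4, 1, 56)  [2]
  a=5: (5, 5, 46)  [1]
  a=6: none
  a=7: (7, -1, 32), (7, 1, 32)  [2]
  a=8: (8, -1, 28), (8, 1, 28)  [2]
  a=9: none
  a=10: (10, -5, 23), (10, 5, 23)  [2]
  a=11..13: none
  a=14: (14, -13, 19), (14, -1, 16), (14, 1, 16), (14, 13, 19)  [4]
  a=15..17: none
Total reduced forms: 1 + 2 + 2 + 1 + 2 + 2 + 2 + 4 = 16
h = 16

16
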